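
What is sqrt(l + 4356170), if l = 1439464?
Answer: sqrt(5795634) ≈ 2407.4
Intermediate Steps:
sqrt(l + 4356170) = sqrt(1439464 + 4356170) = sqrt(5795634)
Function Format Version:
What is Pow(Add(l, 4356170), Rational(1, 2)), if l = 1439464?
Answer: Pow(5795634, Rational(1, 2)) ≈ 2407.4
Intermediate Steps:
Pow(Add(l, 4356170), Rational(1, 2)) = Pow(Add(1439464, 4356170), Rational(1, 2)) = Pow(5795634, Rational(1, 2))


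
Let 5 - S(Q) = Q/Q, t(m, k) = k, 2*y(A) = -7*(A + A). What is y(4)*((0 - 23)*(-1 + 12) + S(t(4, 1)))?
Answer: 6972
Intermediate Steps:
y(A) = -7*A (y(A) = (-7*(A + A))/2 = (-14*A)/2 = -7*A)
S(Q) = 4 (S(Q) = 5 - Q/Q = 5 - 1*1 = 5 - 1 = 4)
y(4)*((0 - 23)*(-1 + 12) + S(t(4, 1))) = (-7*4)*((0 - 23)*(-1 + 12) + 4) = -28*(-23*11 + 4) = -28*(-253 + 4) = -28*(-249) = 6972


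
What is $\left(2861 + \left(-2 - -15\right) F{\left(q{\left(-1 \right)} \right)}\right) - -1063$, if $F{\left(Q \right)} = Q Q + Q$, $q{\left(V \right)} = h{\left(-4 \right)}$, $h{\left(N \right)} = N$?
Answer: $4080$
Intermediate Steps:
$q{\left(V \right)} = -4$
$F{\left(Q \right)} = Q + Q^{2}$ ($F{\left(Q \right)} = Q^{2} + Q = Q + Q^{2}$)
$\left(2861 + \left(-2 - -15\right) F{\left(q{\left(-1 \right)} \right)}\right) - -1063 = \left(2861 + \left(-2 - -15\right) \left(- 4 \left(1 - 4\right)\right)\right) - -1063 = \left(2861 + \left(-2 + 15\right) \left(\left(-4\right) \left(-3\right)\right)\right) + 1063 = \left(2861 + 13 \cdot 12\right) + 1063 = \left(2861 + 156\right) + 1063 = 3017 + 1063 = 4080$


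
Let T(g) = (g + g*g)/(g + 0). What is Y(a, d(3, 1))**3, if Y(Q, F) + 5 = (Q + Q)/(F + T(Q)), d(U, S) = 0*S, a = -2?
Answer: -1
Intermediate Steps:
T(g) = (g + g**2)/g
d(U, S) = 0
Y(Q, F) = -5 + 2*Q/(1 + F + Q) (Y(Q, F) = -5 + (Q + Q)/(F + (1 + Q)) = -5 + (2*Q)/(1 + F + Q) = -5 + 2*Q/(1 + F + Q))
Y(a, d(3, 1))**3 = ((-5 - 5*0 - 3*(-2))/(1 + 0 - 2))**3 = ((-5 + 0 + 6)/(-1))**3 = (-1*1)**3 = (-1)**3 = -1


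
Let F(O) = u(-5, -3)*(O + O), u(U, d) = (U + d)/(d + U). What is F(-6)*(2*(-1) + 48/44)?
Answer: 120/11 ≈ 10.909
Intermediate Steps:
u(U, d) = 1 (u(U, d) = (U + d)/(U + d) = 1)
F(O) = 2*O (F(O) = 1*(O + O) = 1*(2*O) = 2*O)
F(-6)*(2*(-1) + 48/44) = (2*(-6))*(2*(-1) + 48/44) = -12*(-2 + 48*(1/44)) = -12*(-2 + 12/11) = -12*(-10/11) = 120/11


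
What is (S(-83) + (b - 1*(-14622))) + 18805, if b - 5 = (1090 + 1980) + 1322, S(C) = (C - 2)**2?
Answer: 45049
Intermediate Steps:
S(C) = (-2 + C)**2
b = 4397 (b = 5 + ((1090 + 1980) + 1322) = 5 + (3070 + 1322) = 5 + 4392 = 4397)
(S(-83) + (b - 1*(-14622))) + 18805 = ((-2 - 83)**2 + (4397 - 1*(-14622))) + 18805 = ((-85)**2 + (4397 + 14622)) + 18805 = (7225 + 19019) + 18805 = 26244 + 18805 = 45049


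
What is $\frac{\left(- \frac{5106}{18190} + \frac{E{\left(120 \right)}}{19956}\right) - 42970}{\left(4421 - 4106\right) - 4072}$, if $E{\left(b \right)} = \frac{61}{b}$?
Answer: $\frac{187178357002673}{16365475769760} \approx 11.437$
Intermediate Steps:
$\frac{\left(- \frac{5106}{18190} + \frac{E{\left(120 \right)}}{19956}\right) - 42970}{\left(4421 - 4106\right) - 4072} = \frac{\left(- \frac{5106}{18190} + \frac{61 \cdot \frac{1}{120}}{19956}\right) - 42970}{\left(4421 - 4106\right) - 4072} = \frac{\left(\left(-5106\right) \frac{1}{18190} + 61 \cdot \frac{1}{120} \cdot \frac{1}{19956}\right) - 42970}{315 - 4072} = \frac{\left(- \frac{2553}{9095} + \frac{61}{120} \cdot \frac{1}{19956}\right) - 42970}{-3757} = \left(\left(- \frac{2553}{9095} + \frac{61}{2394720}\right) - 42970\right) \left(- \frac{1}{3757}\right) = \left(- \frac{1222633073}{4355995680} - 42970\right) \left(- \frac{1}{3757}\right) = \left(- \frac{187178357002673}{4355995680}\right) \left(- \frac{1}{3757}\right) = \frac{187178357002673}{16365475769760}$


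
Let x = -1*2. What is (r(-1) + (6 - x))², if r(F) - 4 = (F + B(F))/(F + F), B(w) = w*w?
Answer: 144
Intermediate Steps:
B(w) = w²
r(F) = 4 + (F + F²)/(2*F) (r(F) = 4 + (F + F²)/(F + F) = 4 + (F + F²)/((2*F)) = 4 + (F + F²)*(1/(2*F)) = 4 + (F + F²)/(2*F))
x = -2
(r(-1) + (6 - x))² = ((9/2 + (½)*(-1)) + (6 - 1*(-2)))² = ((9/2 - ½) + (6 + 2))² = (4 + 8)² = 12² = 144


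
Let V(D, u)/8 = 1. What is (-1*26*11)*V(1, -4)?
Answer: -2288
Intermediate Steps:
V(D, u) = 8 (V(D, u) = 8*1 = 8)
(-1*26*11)*V(1, -4) = (-1*26*11)*8 = -26*11*8 = -286*8 = -2288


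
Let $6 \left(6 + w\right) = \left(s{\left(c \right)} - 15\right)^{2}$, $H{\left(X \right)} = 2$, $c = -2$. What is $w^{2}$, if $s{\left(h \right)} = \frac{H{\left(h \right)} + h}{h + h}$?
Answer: $\frac{3969}{4} \approx 992.25$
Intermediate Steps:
$s{\left(h \right)} = \frac{2 + h}{2 h}$ ($s{\left(h \right)} = \frac{2 + h}{h + h} = \frac{2 + h}{2 h}$)
$w = \frac{63}{2}$ ($w = -6 + \frac{\left(\frac{2 - 2}{2 \left(-2\right)} - 15\right)^{2}}{6} = -6 + \frac{\left(\frac{1}{2} \left(- \frac{1}{2}\right) 0 - 15\right)^{2}}{6} = -6 + \frac{\left(0 - 15\right)^{2}}{6} = -6 + \frac{\left(-15\right)^{2}}{6} = -6 + \frac{1}{6} \cdot 225 = -6 + \frac{75}{2} = \frac{63}{2} \approx 31.5$)
$w^{2} = \left(\frac{63}{2}\right)^{2} = \frac{3969}{4}$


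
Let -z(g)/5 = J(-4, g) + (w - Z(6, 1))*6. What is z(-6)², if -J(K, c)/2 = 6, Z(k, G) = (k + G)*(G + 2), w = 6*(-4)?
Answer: 1988100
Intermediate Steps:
w = -24
Z(k, G) = (2 + G)*(G + k) (Z(k, G) = (G + k)*(2 + G) = (2 + G)*(G + k))
J(K, c) = -12 (J(K, c) = -2*6 = -12)
z(g) = 1410 (z(g) = -5*(-12 + (-24 - (1² + 2*1 + 2*6 + 1*6))*6) = -5*(-12 + (-24 - (1 + 2 + 12 + 6))*6) = -5*(-12 + (-24 - 1*21)*6) = -5*(-12 + (-24 - 21)*6) = -5*(-12 - 45*6) = -5*(-12 - 270) = -5*(-282) = 1410)
z(-6)² = 1410² = 1988100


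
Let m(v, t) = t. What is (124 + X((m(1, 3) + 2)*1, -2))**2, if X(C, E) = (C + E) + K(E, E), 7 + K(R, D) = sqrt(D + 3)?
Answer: 14641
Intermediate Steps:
K(R, D) = -7 + sqrt(3 + D) (K(R, D) = -7 + sqrt(D + 3) = -7 + sqrt(3 + D))
X(C, E) = -7 + C + E + sqrt(3 + E) (X(C, E) = (C + E) + (-7 + sqrt(3 + E)) = -7 + C + E + sqrt(3 + E))
(124 + X((m(1, 3) + 2)*1, -2))**2 = (124 + (-7 + (3 + 2)*1 - 2 + sqrt(3 - 2)))**2 = (124 + (-7 + 5*1 - 2 + sqrt(1)))**2 = (124 + (-7 + 5 - 2 + 1))**2 = (124 - 3)**2 = 121**2 = 14641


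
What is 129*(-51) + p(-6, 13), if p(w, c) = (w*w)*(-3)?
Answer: -6687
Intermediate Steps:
p(w, c) = -3*w**2 (p(w, c) = w**2*(-3) = -3*w**2)
129*(-51) + p(-6, 13) = 129*(-51) - 3*(-6)**2 = -6579 - 3*36 = -6579 - 108 = -6687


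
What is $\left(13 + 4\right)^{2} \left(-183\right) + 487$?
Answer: $-52400$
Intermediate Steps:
$\left(13 + 4\right)^{2} \left(-183\right) + 487 = 17^{2} \left(-183\right) + 487 = 289 \left(-183\right) + 487 = -52887 + 487 = -52400$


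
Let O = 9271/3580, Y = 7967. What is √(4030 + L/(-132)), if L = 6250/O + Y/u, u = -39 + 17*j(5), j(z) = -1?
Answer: √130876438573629826/5710936 ≈ 63.347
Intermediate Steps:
O = 9271/3580 (O = 9271*(1/3580) = 9271/3580 ≈ 2.5897)
u = -56 (u = -39 + 17*(-1) = -39 - 17 = -56)
L = 1179137943/519176 (L = 6250/(9271/3580) + 7967/(-56) = 6250*(3580/9271) + 7967*(-1/56) = 22375000/9271 - 7967/56 = 1179137943/519176 ≈ 2271.2)
√(4030 + L/(-132)) = √(4030 + (1179137943/519176)/(-132)) = √(4030 + (1179137943/519176)*(-1/132)) = √(4030 - 393045981/22843744) = √(91667242339/22843744) = √130876438573629826/5710936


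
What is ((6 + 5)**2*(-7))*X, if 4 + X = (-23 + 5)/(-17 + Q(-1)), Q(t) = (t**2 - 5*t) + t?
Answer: 4235/2 ≈ 2117.5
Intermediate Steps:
Q(t) = t**2 - 4*t
X = -5/2 (X = -4 + (-23 + 5)/(-17 - (-4 - 1)) = -4 - 18/(-17 - 1*(-5)) = -4 - 18/(-17 + 5) = -4 - 18/(-12) = -4 - 18*(-1/12) = -4 + 3/2 = -5/2 ≈ -2.5000)
((6 + 5)**2*(-7))*X = ((6 + 5)**2*(-7))*(-5/2) = (11**2*(-7))*(-5/2) = (121*(-7))*(-5/2) = -847*(-5/2) = 4235/2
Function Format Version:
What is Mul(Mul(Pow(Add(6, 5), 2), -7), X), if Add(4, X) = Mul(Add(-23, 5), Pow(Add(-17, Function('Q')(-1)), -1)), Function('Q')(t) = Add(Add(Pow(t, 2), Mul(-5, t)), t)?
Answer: Rational(4235, 2) ≈ 2117.5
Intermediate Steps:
Function('Q')(t) = Add(Pow(t, 2), Mul(-4, t))
X = Rational(-5, 2) (X = Add(-4, Mul(Add(-23, 5), Pow(Add(-17, Mul(-1, Add(-4, -1))), -1))) = Add(-4, Mul(-18, Pow(Add(-17, Mul(-1, -5)), -1))) = Add(-4, Mul(-18, Pow(Add(-17, 5), -1))) = Add(-4, Mul(-18, Pow(-12, -1))) = Add(-4, Mul(-18, Rational(-1, 12))) = Add(-4, Rational(3, 2)) = Rational(-5, 2) ≈ -2.5000)
Mul(Mul(Pow(Add(6, 5), 2), -7), X) = Mul(Mul(Pow(Add(6, 5), 2), -7), Rational(-5, 2)) = Mul(Mul(Pow(11, 2), -7), Rational(-5, 2)) = Mul(Mul(121, -7), Rational(-5, 2)) = Mul(-847, Rational(-5, 2)) = Rational(4235, 2)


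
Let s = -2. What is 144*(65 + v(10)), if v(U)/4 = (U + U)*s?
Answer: -13680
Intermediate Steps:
v(U) = -16*U (v(U) = 4*((U + U)*(-2)) = 4*((2*U)*(-2)) = 4*(-4*U) = -16*U)
144*(65 + v(10)) = 144*(65 - 16*10) = 144*(65 - 160) = 144*(-95) = -13680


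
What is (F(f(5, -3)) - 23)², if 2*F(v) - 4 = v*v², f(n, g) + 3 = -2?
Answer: 27889/4 ≈ 6972.3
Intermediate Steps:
f(n, g) = -5 (f(n, g) = -3 - 2 = -5)
F(v) = 2 + v³/2 (F(v) = 2 + (v*v²)/2 = 2 + v³/2)
(F(f(5, -3)) - 23)² = ((2 + (½)*(-5)³) - 23)² = ((2 + (½)*(-125)) - 23)² = ((2 - 125/2) - 23)² = (-121/2 - 23)² = (-167/2)² = 27889/4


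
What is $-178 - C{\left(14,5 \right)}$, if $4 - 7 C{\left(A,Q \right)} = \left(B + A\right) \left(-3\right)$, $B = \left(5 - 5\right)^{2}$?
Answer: $- \frac{1292}{7} \approx -184.57$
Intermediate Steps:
$B = 0$ ($B = 0^{2} = 0$)
$C{\left(A,Q \right)} = \frac{4}{7} + \frac{3 A}{7}$ ($C{\left(A,Q \right)} = \frac{4}{7} - \frac{\left(0 + A\right) \left(-3\right)}{7} = \frac{4}{7} - \frac{A \left(-3\right)}{7} = \frac{4}{7} - \frac{\left(-3\right) A}{7} = \frac{4}{7} + \frac{3 A}{7}$)
$-178 - C{\left(14,5 \right)} = -178 - \left(\frac{4}{7} + \frac{3}{7} \cdot 14\right) = -178 - \left(\frac{4}{7} + 6\right) = -178 - \frac{46}{7} = - \frac{1292}{7}$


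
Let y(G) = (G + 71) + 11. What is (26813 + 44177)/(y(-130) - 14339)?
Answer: -70990/14387 ≈ -4.9343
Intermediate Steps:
y(G) = 82 + G (y(G) = (71 + G) + 11 = 82 + G)
(26813 + 44177)/(y(-130) - 14339) = (26813 + 44177)/((82 - 130) - 14339) = 70990/(-48 - 14339) = 70990/(-14387) = 70990*(-1/14387) = -70990/14387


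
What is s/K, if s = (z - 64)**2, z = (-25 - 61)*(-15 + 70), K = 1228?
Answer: 5745609/307 ≈ 18715.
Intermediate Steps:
z = -4730 (z = -86*55 = -4730)
s = 22982436 (s = (-4730 - 64)**2 = (-4794)**2 = 22982436)
s/K = 22982436/1228 = 22982436*(1/1228) = 5745609/307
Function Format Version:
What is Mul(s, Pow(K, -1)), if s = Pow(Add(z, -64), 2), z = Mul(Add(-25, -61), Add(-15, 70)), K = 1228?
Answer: Rational(5745609, 307) ≈ 18715.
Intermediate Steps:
z = -4730 (z = Mul(-86, 55) = -4730)
s = 22982436 (s = Pow(Add(-4730, -64), 2) = Pow(-4794, 2) = 22982436)
Mul(s, Pow(K, -1)) = Mul(22982436, Pow(1228, -1)) = Mul(22982436, Rational(1, 1228)) = Rational(5745609, 307)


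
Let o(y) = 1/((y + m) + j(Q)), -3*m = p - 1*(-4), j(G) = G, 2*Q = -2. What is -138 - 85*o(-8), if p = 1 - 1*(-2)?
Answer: -261/2 ≈ -130.50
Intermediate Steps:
Q = -1 (Q = (½)*(-2) = -1)
p = 3 (p = 1 + 2 = 3)
m = -7/3 (m = -(3 - 1*(-4))/3 = -(3 + 4)/3 = -⅓*7 = -7/3 ≈ -2.3333)
o(y) = 1/(-10/3 + y) (o(y) = 1/((y - 7/3) - 1) = 1/((-7/3 + y) - 1) = 1/(-10/3 + y))
-138 - 85*o(-8) = -138 - 255/(-10 + 3*(-8)) = -138 - 255/(-10 - 24) = -138 - 255/(-34) = -138 - 255*(-1)/34 = -138 - 85*(-3/34) = -138 + 15/2 = -261/2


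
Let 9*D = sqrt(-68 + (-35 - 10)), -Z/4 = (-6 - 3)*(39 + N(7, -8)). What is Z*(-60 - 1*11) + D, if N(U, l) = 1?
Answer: -102240 + I*sqrt(113)/9 ≈ -1.0224e+5 + 1.1811*I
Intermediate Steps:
Z = 1440 (Z = -4*(-6 - 3)*(39 + 1) = -(-36)*40 = -4*(-360) = 1440)
D = I*sqrt(113)/9 (D = sqrt(-68 + (-35 - 10))/9 = sqrt(-68 - 45)/9 = sqrt(-113)/9 = (I*sqrt(113))/9 = I*sqrt(113)/9 ≈ 1.1811*I)
Z*(-60 - 1*11) + D = 1440*(-60 - 1*11) + I*sqrt(113)/9 = 1440*(-60 - 11) + I*sqrt(113)/9 = 1440*(-71) + I*sqrt(113)/9 = -102240 + I*sqrt(113)/9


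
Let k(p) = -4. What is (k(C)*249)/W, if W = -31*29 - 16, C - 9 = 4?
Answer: 332/305 ≈ 1.0885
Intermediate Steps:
C = 13 (C = 9 + 4 = 13)
W = -915 (W = -899 - 16 = -915)
(k(C)*249)/W = -4*249/(-915) = -996*(-1/915) = 332/305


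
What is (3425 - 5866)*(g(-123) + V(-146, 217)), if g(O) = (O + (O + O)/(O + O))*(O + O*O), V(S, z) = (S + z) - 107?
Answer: 4468904688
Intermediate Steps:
V(S, z) = -107 + S + z
g(O) = (1 + O)*(O + O**2) (g(O) = (O + (2*O)/((2*O)))*(O + O**2) = (O + (2*O)*(1/(2*O)))*(O + O**2) = (O + 1)*(O + O**2) = (1 + O)*(O + O**2))
(3425 - 5866)*(g(-123) + V(-146, 217)) = (3425 - 5866)*(-123*(1 + (-123)**2 + 2*(-123)) + (-107 - 146 + 217)) = -2441*(-123*(1 + 15129 - 246) - 36) = -2441*(-123*14884 - 36) = -2441*(-1830732 - 36) = -2441*(-1830768) = 4468904688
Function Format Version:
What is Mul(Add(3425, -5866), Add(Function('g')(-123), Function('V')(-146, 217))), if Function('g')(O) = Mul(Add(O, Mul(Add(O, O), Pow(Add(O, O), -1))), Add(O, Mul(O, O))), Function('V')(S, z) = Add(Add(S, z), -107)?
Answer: 4468904688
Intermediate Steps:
Function('V')(S, z) = Add(-107, S, z)
Function('g')(O) = Mul(Add(1, O), Add(O, Pow(O, 2))) (Function('g')(O) = Mul(Add(O, Mul(Mul(2, O), Pow(Mul(2, O), -1))), Add(O, Pow(O, 2))) = Mul(Add(O, Mul(Mul(2, O), Mul(Rational(1, 2), Pow(O, -1)))), Add(O, Pow(O, 2))) = Mul(Add(O, 1), Add(O, Pow(O, 2))) = Mul(Add(1, O), Add(O, Pow(O, 2))))
Mul(Add(3425, -5866), Add(Function('g')(-123), Function('V')(-146, 217))) = Mul(Add(3425, -5866), Add(Mul(-123, Add(1, Pow(-123, 2), Mul(2, -123))), Add(-107, -146, 217))) = Mul(-2441, Add(Mul(-123, Add(1, 15129, -246)), -36)) = Mul(-2441, Add(Mul(-123, 14884), -36)) = Mul(-2441, Add(-1830732, -36)) = Mul(-2441, -1830768) = 4468904688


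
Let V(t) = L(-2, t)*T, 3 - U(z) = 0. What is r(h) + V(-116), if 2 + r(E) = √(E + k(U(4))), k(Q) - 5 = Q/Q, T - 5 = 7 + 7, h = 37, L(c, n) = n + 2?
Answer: -2168 + √43 ≈ -2161.4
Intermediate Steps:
U(z) = 3 (U(z) = 3 - 1*0 = 3 + 0 = 3)
L(c, n) = 2 + n
T = 19 (T = 5 + (7 + 7) = 5 + 14 = 19)
V(t) = 38 + 19*t (V(t) = (2 + t)*19 = 38 + 19*t)
k(Q) = 6 (k(Q) = 5 + Q/Q = 5 + 1 = 6)
r(E) = -2 + √(6 + E) (r(E) = -2 + √(E + 6) = -2 + √(6 + E))
r(h) + V(-116) = (-2 + √(6 + 37)) + (38 + 19*(-116)) = (-2 + √43) + (38 - 2204) = (-2 + √43) - 2166 = -2168 + √43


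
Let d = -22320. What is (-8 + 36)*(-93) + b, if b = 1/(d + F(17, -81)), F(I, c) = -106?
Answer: -58397305/22426 ≈ -2604.0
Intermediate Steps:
b = -1/22426 (b = 1/(-22320 - 106) = 1/(-22426) = -1/22426 ≈ -4.4591e-5)
(-8 + 36)*(-93) + b = (-8 + 36)*(-93) - 1/22426 = 28*(-93) - 1/22426 = -2604 - 1/22426 = -58397305/22426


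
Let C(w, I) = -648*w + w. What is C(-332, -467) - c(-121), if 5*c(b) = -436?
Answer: 1074456/5 ≈ 2.1489e+5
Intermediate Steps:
c(b) = -436/5 (c(b) = (⅕)*(-436) = -436/5)
C(w, I) = -647*w
C(-332, -467) - c(-121) = -647*(-332) - 1*(-436/5) = 214804 + 436/5 = 1074456/5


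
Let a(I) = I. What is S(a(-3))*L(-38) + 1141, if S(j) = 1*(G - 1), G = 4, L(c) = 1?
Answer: 1144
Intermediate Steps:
S(j) = 3 (S(j) = 1*(4 - 1) = 1*3 = 3)
S(a(-3))*L(-38) + 1141 = 3*1 + 1141 = 3 + 1141 = 1144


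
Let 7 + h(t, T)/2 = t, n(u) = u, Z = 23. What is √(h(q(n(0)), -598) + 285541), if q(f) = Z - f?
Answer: √285573 ≈ 534.39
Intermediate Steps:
q(f) = 23 - f
h(t, T) = -14 + 2*t
√(h(q(n(0)), -598) + 285541) = √((-14 + 2*(23 - 1*0)) + 285541) = √((-14 + 2*(23 + 0)) + 285541) = √((-14 + 2*23) + 285541) = √((-14 + 46) + 285541) = √(32 + 285541) = √285573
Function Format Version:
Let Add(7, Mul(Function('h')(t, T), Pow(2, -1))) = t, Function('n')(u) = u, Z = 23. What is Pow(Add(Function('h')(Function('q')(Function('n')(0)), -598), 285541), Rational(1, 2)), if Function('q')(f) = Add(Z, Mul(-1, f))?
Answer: Pow(285573, Rational(1, 2)) ≈ 534.39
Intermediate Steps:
Function('q')(f) = Add(23, Mul(-1, f))
Function('h')(t, T) = Add(-14, Mul(2, t))
Pow(Add(Function('h')(Function('q')(Function('n')(0)), -598), 285541), Rational(1, 2)) = Pow(Add(Add(-14, Mul(2, Add(23, Mul(-1, 0)))), 285541), Rational(1, 2)) = Pow(Add(Add(-14, Mul(2, Add(23, 0))), 285541), Rational(1, 2)) = Pow(Add(Add(-14, Mul(2, 23)), 285541), Rational(1, 2)) = Pow(Add(Add(-14, 46), 285541), Rational(1, 2)) = Pow(Add(32, 285541), Rational(1, 2)) = Pow(285573, Rational(1, 2))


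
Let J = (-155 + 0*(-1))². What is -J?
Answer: -24025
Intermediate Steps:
J = 24025 (J = (-155 + 0)² = (-155)² = 24025)
-J = -1*24025 = -24025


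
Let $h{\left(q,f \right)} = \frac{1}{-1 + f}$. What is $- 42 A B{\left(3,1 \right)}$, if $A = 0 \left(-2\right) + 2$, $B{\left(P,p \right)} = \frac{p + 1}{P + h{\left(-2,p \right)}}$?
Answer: $0$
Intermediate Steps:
$B{\left(P,p \right)} = \frac{1 + p}{P + \frac{1}{-1 + p}}$ ($B{\left(P,p \right)} = \frac{p + 1}{P + \frac{1}{-1 + p}} = \frac{1 + p}{P + \frac{1}{-1 + p}}$)
$A = 2$ ($A = 0 + 2 = 2$)
$- 42 A B{\left(3,1 \right)} = \left(-42\right) 2 \frac{-1 + 1^{2}}{1 - 3 + 3 \cdot 1} = - 84 \frac{-1 + 1}{1 - 3 + 3} = - 84 \cdot 1^{-1} \cdot 0 = - 84 \cdot 1 \cdot 0 = \left(-84\right) 0 = 0$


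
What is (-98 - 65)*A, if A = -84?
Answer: 13692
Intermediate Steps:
(-98 - 65)*A = (-98 - 65)*(-84) = -163*(-84) = 13692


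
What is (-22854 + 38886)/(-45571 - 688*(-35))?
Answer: -16032/21491 ≈ -0.74599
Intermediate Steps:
(-22854 + 38886)/(-45571 - 688*(-35)) = 16032/(-45571 + 24080) = 16032/(-21491) = 16032*(-1/21491) = -16032/21491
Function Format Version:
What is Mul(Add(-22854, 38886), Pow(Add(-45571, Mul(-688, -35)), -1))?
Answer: Rational(-16032, 21491) ≈ -0.74599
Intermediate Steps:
Mul(Add(-22854, 38886), Pow(Add(-45571, Mul(-688, -35)), -1)) = Mul(16032, Pow(Add(-45571, 24080), -1)) = Mul(16032, Pow(-21491, -1)) = Mul(16032, Rational(-1, 21491)) = Rational(-16032, 21491)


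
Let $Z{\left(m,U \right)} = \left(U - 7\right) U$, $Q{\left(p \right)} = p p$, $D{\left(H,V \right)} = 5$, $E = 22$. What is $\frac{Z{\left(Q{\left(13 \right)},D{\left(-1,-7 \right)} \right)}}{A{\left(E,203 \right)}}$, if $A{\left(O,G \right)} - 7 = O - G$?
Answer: $\frac{5}{87} \approx 0.057471$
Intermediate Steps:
$A{\left(O,G \right)} = 7 + O - G$ ($A{\left(O,G \right)} = 7 - \left(G - O\right) = 7 + O - G$)
$Q{\left(p \right)} = p^{2}$
$Z{\left(m,U \right)} = U \left(-7 + U\right)$ ($Z{\left(m,U \right)} = \left(-7 + U\right) U = U \left(-7 + U\right)$)
$\frac{Z{\left(Q{\left(13 \right)},D{\left(-1,-7 \right)} \right)}}{A{\left(E,203 \right)}} = \frac{5 \left(-7 + 5\right)}{7 + 22 - 203} = \frac{5 \left(-2\right)}{7 + 22 - 203} = - \frac{10}{-174} = \left(-10\right) \left(- \frac{1}{174}\right) = \frac{5}{87}$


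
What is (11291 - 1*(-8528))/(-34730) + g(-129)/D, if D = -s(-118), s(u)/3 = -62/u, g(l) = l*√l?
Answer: -19819/34730 + 2537*I*√129/31 ≈ -0.57066 + 929.51*I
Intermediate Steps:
g(l) = l^(3/2)
s(u) = -186/u (s(u) = 3*(-62/u) = -186/u)
D = -93/59 (D = -(-186)/(-118) = -(-186)*(-1)/118 = -1*93/59 = -93/59 ≈ -1.5763)
(11291 - 1*(-8528))/(-34730) + g(-129)/D = (11291 - 1*(-8528))/(-34730) + (-129)^(3/2)/(-93/59) = (11291 + 8528)*(-1/34730) - 129*I*√129*(-59/93) = 19819*(-1/34730) + 2537*I*√129/31 = -19819/34730 + 2537*I*√129/31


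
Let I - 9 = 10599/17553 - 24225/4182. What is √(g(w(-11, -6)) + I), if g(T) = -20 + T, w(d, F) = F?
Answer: I*√5107669452766/479782 ≈ 4.7105*I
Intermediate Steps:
I = 1828519/479782 (I = 9 + (10599/17553 - 24225/4182) = 9 + (10599*(1/17553) - 24225*1/4182) = 9 + (3533/5851 - 475/82) = 9 - 2489519/479782 = 1828519/479782 ≈ 3.8111)
√(g(w(-11, -6)) + I) = √((-20 - 6) + 1828519/479782) = √(-26 + 1828519/479782) = √(-10645813/479782) = I*√5107669452766/479782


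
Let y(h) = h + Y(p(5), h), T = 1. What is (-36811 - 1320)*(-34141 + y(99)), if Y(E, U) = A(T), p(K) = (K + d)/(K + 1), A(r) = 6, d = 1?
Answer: 1297826716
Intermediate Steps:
p(K) = 1 (p(K) = (K + 1)/(K + 1) = (1 + K)/(1 + K) = 1)
Y(E, U) = 6
y(h) = 6 + h (y(h) = h + 6 = 6 + h)
(-36811 - 1320)*(-34141 + y(99)) = (-36811 - 1320)*(-34141 + (6 + 99)) = -38131*(-34141 + 105) = -38131*(-34036) = 1297826716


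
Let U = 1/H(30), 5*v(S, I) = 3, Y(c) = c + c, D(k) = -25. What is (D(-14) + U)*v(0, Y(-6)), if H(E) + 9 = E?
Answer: -524/35 ≈ -14.971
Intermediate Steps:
H(E) = -9 + E
Y(c) = 2*c
v(S, I) = ⅗ (v(S, I) = (⅕)*3 = ⅗)
U = 1/21 (U = 1/(-9 + 30) = 1/21 ≈ 0.047619)
(D(-14) + U)*v(0, Y(-6)) = (-25 + 1/21)*(⅗) = -524/21*⅗ = -524/35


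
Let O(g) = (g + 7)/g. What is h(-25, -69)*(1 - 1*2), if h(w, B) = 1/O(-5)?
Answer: 5/2 ≈ 2.5000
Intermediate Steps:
O(g) = (7 + g)/g
h(w, B) = -5/2 (h(w, B) = 1/((7 - 5)/(-5)) = 1/(-⅕*2) = 1/(-⅖) = -5/2)
h(-25, -69)*(1 - 1*2) = -5*(1 - 1*2)/2 = -5*(1 - 2)/2 = -5/2*(-1) = 5/2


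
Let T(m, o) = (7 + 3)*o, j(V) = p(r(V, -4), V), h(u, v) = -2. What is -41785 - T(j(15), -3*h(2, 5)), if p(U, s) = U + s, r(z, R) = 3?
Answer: -41845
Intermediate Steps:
j(V) = 3 + V
T(m, o) = 10*o
-41785 - T(j(15), -3*h(2, 5)) = -41785 - 10*(-3*(-2)) = -41785 - 10*6 = -41785 - 1*60 = -41785 - 60 = -41845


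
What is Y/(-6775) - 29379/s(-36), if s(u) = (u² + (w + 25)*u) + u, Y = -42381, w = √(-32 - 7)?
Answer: -296392121/5650350 - 9793*I*√39/1668 ≈ -52.456 - 36.665*I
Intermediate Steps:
w = I*√39 (w = √(-39) = I*√39 ≈ 6.245*I)
s(u) = u + u² + u*(25 + I*√39) (s(u) = (u² + (I*√39 + 25)*u) + u = (u² + (25 + I*√39)*u) + u = (u² + u*(25 + I*√39)) + u = u + u² + u*(25 + I*√39))
Y/(-6775) - 29379/s(-36) = -42381/(-6775) - 29379*(-1/(36*(26 - 36 + I*√39))) = -42381*(-1/6775) - 29379*(-1/(36*(-10 + I*√39))) = 42381/6775 - 29379/(360 - 36*I*√39)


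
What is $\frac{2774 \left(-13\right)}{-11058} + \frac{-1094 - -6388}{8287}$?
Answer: $\frac{9404917}{2411517} \approx 3.9$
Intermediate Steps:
$\frac{2774 \left(-13\right)}{-11058} + \frac{-1094 - -6388}{8287} = \left(-36062\right) \left(- \frac{1}{11058}\right) + \left(-1094 + 6388\right) \frac{1}{8287} = \frac{949}{291} + 5294 \cdot \frac{1}{8287} = \frac{949}{291} + \frac{5294}{8287} = \frac{9404917}{2411517}$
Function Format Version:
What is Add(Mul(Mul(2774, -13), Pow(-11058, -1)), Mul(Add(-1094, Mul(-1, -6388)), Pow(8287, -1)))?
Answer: Rational(9404917, 2411517) ≈ 3.9000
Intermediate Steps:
Add(Mul(Mul(2774, -13), Pow(-11058, -1)), Mul(Add(-1094, Mul(-1, -6388)), Pow(8287, -1))) = Add(Mul(-36062, Rational(-1, 11058)), Mul(Add(-1094, 6388), Rational(1, 8287))) = Add(Rational(949, 291), Mul(5294, Rational(1, 8287))) = Add(Rational(949, 291), Rational(5294, 8287)) = Rational(9404917, 2411517)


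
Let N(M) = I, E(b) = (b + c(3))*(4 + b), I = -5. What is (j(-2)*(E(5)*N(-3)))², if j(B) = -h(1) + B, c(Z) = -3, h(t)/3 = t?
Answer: 202500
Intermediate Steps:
h(t) = 3*t
E(b) = (-3 + b)*(4 + b) (E(b) = (b - 3)*(4 + b) = (-3 + b)*(4 + b))
N(M) = -5
j(B) = -3 + B
(j(-2)*(E(5)*N(-3)))² = ((-3 - 2)*((-12 + 5 + 5²)*(-5)))² = (-5*(-12 + 5 + 25)*(-5))² = (-90*(-5))² = (-5*(-90))² = 450² = 202500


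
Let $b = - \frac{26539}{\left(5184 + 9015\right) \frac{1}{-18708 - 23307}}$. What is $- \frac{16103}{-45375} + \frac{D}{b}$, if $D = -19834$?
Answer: $\frac{345118932967}{3372984157125} \approx 0.10232$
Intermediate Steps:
$b = \frac{371678695}{4733}$ ($b = - \frac{26539}{14199 \frac{1}{-42015}} = - \frac{26539}{14199 \left(- \frac{1}{42015}\right)} = - \frac{26539}{- \frac{4733}{14005}} = \left(-26539\right) \left(- \frac{14005}{4733}\right) = \frac{371678695}{4733} \approx 78529.0$)
$- \frac{16103}{-45375} + \frac{D}{b} = - \frac{16103}{-45375} - \frac{19834}{\frac{371678695}{4733}} = \left(-16103\right) \left(- \frac{1}{45375}\right) - \frac{93874322}{371678695} = \frac{16103}{45375} - \frac{93874322}{371678695} = \frac{345118932967}{3372984157125}$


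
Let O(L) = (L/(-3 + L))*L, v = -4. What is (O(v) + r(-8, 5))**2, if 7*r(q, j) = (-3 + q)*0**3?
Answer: 256/49 ≈ 5.2245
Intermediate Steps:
r(q, j) = 0 (r(q, j) = ((-3 + q)*0**3)/7 = ((-3 + q)*0)/7 = (1/7)*0 = 0)
O(L) = L**2/(-3 + L)
(O(v) + r(-8, 5))**2 = ((-4)**2/(-3 - 4) + 0)**2 = (16/(-7) + 0)**2 = (16*(-1/7) + 0)**2 = (-16/7 + 0)**2 = (-16/7)**2 = 256/49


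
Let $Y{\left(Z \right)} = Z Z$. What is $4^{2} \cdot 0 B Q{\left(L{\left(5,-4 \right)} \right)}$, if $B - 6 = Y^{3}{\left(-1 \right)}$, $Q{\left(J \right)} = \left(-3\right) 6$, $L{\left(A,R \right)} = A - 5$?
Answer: $0$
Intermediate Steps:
$L{\left(A,R \right)} = -5 + A$
$Y{\left(Z \right)} = Z^{2}$
$Q{\left(J \right)} = -18$
$B = 7$ ($B = 6 + \left(\left(-1\right)^{2}\right)^{3} = 6 + 1^{3} = 6 + 1 = 7$)
$4^{2} \cdot 0 B Q{\left(L{\left(5,-4 \right)} \right)} = 4^{2} \cdot 0 \cdot 7 \left(-18\right) = 16 \cdot 0 \left(-18\right) = 16 \cdot 0 = 0$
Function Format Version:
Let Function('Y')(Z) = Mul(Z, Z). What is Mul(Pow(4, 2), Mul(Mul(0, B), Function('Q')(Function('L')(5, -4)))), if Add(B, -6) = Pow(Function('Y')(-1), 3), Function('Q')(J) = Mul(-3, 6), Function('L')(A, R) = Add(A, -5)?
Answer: 0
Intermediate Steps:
Function('L')(A, R) = Add(-5, A)
Function('Y')(Z) = Pow(Z, 2)
Function('Q')(J) = -18
B = 7 (B = Add(6, Pow(Pow(-1, 2), 3)) = Add(6, Pow(1, 3)) = Add(6, 1) = 7)
Mul(Pow(4, 2), Mul(Mul(0, B), Function('Q')(Function('L')(5, -4)))) = Mul(Pow(4, 2), Mul(Mul(0, 7), -18)) = Mul(16, Mul(0, -18)) = Mul(16, 0) = 0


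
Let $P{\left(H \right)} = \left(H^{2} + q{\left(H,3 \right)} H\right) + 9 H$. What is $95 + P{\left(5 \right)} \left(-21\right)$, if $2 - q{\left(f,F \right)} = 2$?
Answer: $-1375$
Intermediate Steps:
$q{\left(f,F \right)} = 0$ ($q{\left(f,F \right)} = 2 - 2 = 0$)
$P{\left(H \right)} = H^{2} + 9 H$ ($P{\left(H \right)} = \left(H^{2} + 0 H\right) + 9 H = \left(H^{2} + 0\right) + 9 H = H^{2} + 9 H$)
$95 + P{\left(5 \right)} \left(-21\right) = 95 + 5 \left(9 + 5\right) \left(-21\right) = 95 + 5 \cdot 14 \left(-21\right) = 95 + 70 \left(-21\right) = 95 - 1470 = -1375$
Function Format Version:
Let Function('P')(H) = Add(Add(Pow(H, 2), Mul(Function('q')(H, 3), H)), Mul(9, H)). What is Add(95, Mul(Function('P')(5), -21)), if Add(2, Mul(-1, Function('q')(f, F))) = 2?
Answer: -1375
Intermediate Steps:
Function('q')(f, F) = 0 (Function('q')(f, F) = Add(2, Mul(-1, 2)) = Add(2, -2) = 0)
Function('P')(H) = Add(Pow(H, 2), Mul(9, H)) (Function('P')(H) = Add(Add(Pow(H, 2), Mul(0, H)), Mul(9, H)) = Add(Add(Pow(H, 2), 0), Mul(9, H)) = Add(Pow(H, 2), Mul(9, H)))
Add(95, Mul(Function('P')(5), -21)) = Add(95, Mul(Mul(5, Add(9, 5)), -21)) = Add(95, Mul(Mul(5, 14), -21)) = Add(95, Mul(70, -21)) = Add(95, -1470) = -1375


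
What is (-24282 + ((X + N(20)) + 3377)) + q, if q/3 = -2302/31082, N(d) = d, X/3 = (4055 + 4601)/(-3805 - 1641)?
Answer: -884025603418/42318143 ≈ -20890.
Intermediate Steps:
X = -12984/2723 (X = 3*((4055 + 4601)/(-3805 - 1641)) = 3*(8656/(-5446)) = 3*(8656*(-1/5446)) = 3*(-4328/2723) = -12984/2723 ≈ -4.7683)
q = -3453/15541 (q = 3*(-2302/31082) = 3*(-2302*1/31082) = 3*(-1151/15541) = -3453/15541 ≈ -0.22219)
(-24282 + ((X + N(20)) + 3377)) + q = (-24282 + ((-12984/2723 + 20) + 3377)) - 3453/15541 = (-24282 + (41476/2723 + 3377)) - 3453/15541 = (-24282 + 9237047/2723) - 3453/15541 = -56882839/2723 - 3453/15541 = -884025603418/42318143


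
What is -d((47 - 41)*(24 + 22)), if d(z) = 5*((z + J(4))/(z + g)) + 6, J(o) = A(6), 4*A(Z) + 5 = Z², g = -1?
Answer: -491/44 ≈ -11.159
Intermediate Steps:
A(Z) = -5/4 + Z²/4
J(o) = 31/4 (J(o) = -5/4 + (¼)*6² = -5/4 + (¼)*36 = -5/4 + 9 = 31/4)
d(z) = 6 + 5*(31/4 + z)/(-1 + z) (d(z) = 5*((z + 31/4)/(z - 1)) + 6 = 5*((31/4 + z)/(-1 + z)) + 6 = 5*(31/4 + z)/(-1 + z) + 6 = 6 + 5*(31/4 + z)/(-1 + z))
-d((47 - 41)*(24 + 22)) = -(131 + 44*((47 - 41)*(24 + 22)))/(4*(-1 + (47 - 41)*(24 + 22))) = -(131 + 44*(6*46))/(4*(-1 + 6*46)) = -(131 + 44*276)/(4*(-1 + 276)) = -(131 + 12144)/(4*275) = -12275/(4*275) = -1*491/44 = -491/44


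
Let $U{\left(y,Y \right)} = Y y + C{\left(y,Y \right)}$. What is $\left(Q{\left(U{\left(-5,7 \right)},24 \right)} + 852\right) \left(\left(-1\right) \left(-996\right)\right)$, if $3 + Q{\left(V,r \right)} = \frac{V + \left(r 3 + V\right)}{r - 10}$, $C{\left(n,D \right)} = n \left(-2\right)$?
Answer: $\frac{5930184}{7} \approx 8.4717 \cdot 10^{5}$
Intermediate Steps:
$C{\left(n,D \right)} = - 2 n$
$U{\left(y,Y \right)} = - 2 y + Y y$ ($U{\left(y,Y \right)} = Y y - 2 y = - 2 y + Y y$)
$Q{\left(V,r \right)} = -3 + \frac{2 V + 3 r}{-10 + r}$ ($Q{\left(V,r \right)} = -3 + \frac{V + \left(r 3 + V\right)}{r - 10} = -3 + \frac{V + \left(3 r + V\right)}{-10 + r} = -3 + \frac{V + \left(V + 3 r\right)}{-10 + r} = -3 + \frac{2 V + 3 r}{-10 + r}$)
$\left(Q{\left(U{\left(-5,7 \right)},24 \right)} + 852\right) \left(\left(-1\right) \left(-996\right)\right) = \left(\frac{2 \left(15 - 5 \left(-2 + 7\right)\right)}{-10 + 24} + 852\right) \left(\left(-1\right) \left(-996\right)\right) = \left(\frac{2 \left(15 - 25\right)}{14} + 852\right) 996 = \left(2 \cdot \frac{1}{14} \left(15 - 25\right) + 852\right) 996 = \left(2 \cdot \frac{1}{14} \left(-10\right) + 852\right) 996 = \left(- \frac{10}{7} + 852\right) 996 = \frac{5954}{7} \cdot 996 = \frac{5930184}{7}$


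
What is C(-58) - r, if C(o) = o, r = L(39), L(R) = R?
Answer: -97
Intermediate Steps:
r = 39
C(-58) - r = -58 - 1*39 = -58 - 39 = -97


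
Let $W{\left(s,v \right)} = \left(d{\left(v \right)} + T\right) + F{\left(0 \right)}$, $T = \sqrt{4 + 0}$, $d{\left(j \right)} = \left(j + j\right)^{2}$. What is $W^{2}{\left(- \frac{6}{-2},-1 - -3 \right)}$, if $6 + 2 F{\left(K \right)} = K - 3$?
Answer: $\frac{729}{4} \approx 182.25$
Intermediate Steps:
$d{\left(j \right)} = 4 j^{2}$ ($d{\left(j \right)} = \left(2 j\right)^{2} = 4 j^{2}$)
$F{\left(K \right)} = - \frac{9}{2} + \frac{K}{2}$ ($F{\left(K \right)} = -3 + \frac{K - 3}{2} = -3 + \frac{-3 + K}{2} = -3 + \left(- \frac{3}{2} + \frac{K}{2}\right) = - \frac{9}{2} + \frac{K}{2}$)
$T = 2$ ($T = \sqrt{4} = 2$)
$W{\left(s,v \right)} = - \frac{5}{2} + 4 v^{2}$ ($W{\left(s,v \right)} = \left(4 v^{2} + 2\right) + \left(- \frac{9}{2} + \frac{1}{2} \cdot 0\right) = \left(2 + 4 v^{2}\right) + \left(- \frac{9}{2} + 0\right) = \left(2 + 4 v^{2}\right) - \frac{9}{2} = - \frac{5}{2} + 4 v^{2}$)
$W^{2}{\left(- \frac{6}{-2},-1 - -3 \right)} = \left(- \frac{5}{2} + 4 \left(-1 - -3\right)^{2}\right)^{2} = \left(- \frac{5}{2} + 4 \left(-1 + 3\right)^{2}\right)^{2} = \left(- \frac{5}{2} + 4 \cdot 2^{2}\right)^{2} = \left(- \frac{5}{2} + 4 \cdot 4\right)^{2} = \left(- \frac{5}{2} + 16\right)^{2} = \left(\frac{27}{2}\right)^{2} = \frac{729}{4}$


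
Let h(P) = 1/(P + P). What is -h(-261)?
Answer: 1/522 ≈ 0.0019157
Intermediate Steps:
h(P) = 1/(2*P)
-h(-261) = -1/(2*(-261)) = -(-1)/(2*261) = -1*(-1/522) = 1/522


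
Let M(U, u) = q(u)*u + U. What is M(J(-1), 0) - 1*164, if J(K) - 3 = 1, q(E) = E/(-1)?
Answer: -160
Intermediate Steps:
q(E) = -E (q(E) = E*(-1) = -E)
J(K) = 4 (J(K) = 3 + 1 = 4)
M(U, u) = U - u² (M(U, u) = (-u)*u + U = -u² + U = U - u²)
M(J(-1), 0) - 1*164 = (4 - 1*0²) - 1*164 = (4 - 1*0) - 164 = (4 + 0) - 164 = 4 - 164 = -160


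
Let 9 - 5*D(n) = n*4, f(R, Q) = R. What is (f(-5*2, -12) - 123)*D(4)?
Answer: 931/5 ≈ 186.20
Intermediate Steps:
D(n) = 9/5 - 4*n/5 (D(n) = 9/5 - n*4/5 = 9/5 - 4*n/5)
(f(-5*2, -12) - 123)*D(4) = (-5*2 - 123)*(9/5 - 4/5*4) = (-10 - 123)*(9/5 - 16/5) = -133*(-7/5) = 931/5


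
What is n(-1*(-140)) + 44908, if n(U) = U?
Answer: 45048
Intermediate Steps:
n(-1*(-140)) + 44908 = -1*(-140) + 44908 = 140 + 44908 = 45048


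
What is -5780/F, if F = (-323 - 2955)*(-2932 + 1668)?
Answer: -1445/1035848 ≈ -0.0013950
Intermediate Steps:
F = 4143392 (F = -3278*(-1264) = 4143392)
-5780/F = -5780/4143392 = -5780*1/4143392 = -1445/1035848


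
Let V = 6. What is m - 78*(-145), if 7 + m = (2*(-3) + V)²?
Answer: 11303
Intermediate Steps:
m = -7 (m = -7 + (2*(-3) + 6)² = -7 + (-6 + 6)² = -7 + 0² = -7 + 0 = -7)
m - 78*(-145) = -7 - 78*(-145) = -7 + 11310 = 11303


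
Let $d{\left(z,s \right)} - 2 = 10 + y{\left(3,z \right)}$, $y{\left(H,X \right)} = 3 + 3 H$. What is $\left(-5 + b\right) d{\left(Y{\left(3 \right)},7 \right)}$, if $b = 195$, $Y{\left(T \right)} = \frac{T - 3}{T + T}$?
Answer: $4560$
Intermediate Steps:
$Y{\left(T \right)} = \frac{-3 + T}{2 T}$
$d{\left(z,s \right)} = 24$ ($d{\left(z,s \right)} = 2 + \left(10 + \left(3 + 3 \cdot 3\right)\right) = 2 + \left(10 + \left(3 + 9\right)\right) = 2 + \left(10 + 12\right) = 2 + 22 = 24$)
$\left(-5 + b\right) d{\left(Y{\left(3 \right)},7 \right)} = \left(-5 + 195\right) 24 = 190 \cdot 24 = 4560$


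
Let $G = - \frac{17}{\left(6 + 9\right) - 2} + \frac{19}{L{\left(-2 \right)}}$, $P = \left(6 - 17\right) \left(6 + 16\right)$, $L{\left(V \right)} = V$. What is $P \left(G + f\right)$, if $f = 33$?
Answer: $- \frac{69817}{13} \approx -5370.5$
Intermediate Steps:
$P = -242$ ($P = \left(-11\right) 22 = -242$)
$G = - \frac{281}{26}$ ($G = - \frac{17}{\left(6 + 9\right) - 2} + \frac{19}{-2} = - \frac{17}{15 - 2} + 19 \left(- \frac{1}{2}\right) = - \frac{17}{13} - \frac{19}{2} = - \frac{281}{26} \approx -10.808$)
$P \left(G + f\right) = - 242 \left(- \frac{281}{26} + 33\right) = \left(-242\right) \frac{577}{26} = - \frac{69817}{13}$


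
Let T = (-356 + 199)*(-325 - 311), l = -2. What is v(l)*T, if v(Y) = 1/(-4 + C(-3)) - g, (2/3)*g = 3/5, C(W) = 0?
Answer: -574149/5 ≈ -1.1483e+5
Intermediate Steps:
g = 9/10 (g = 3*(3/5)/2 = 3*(3*(⅕))/2 = (3/2)*(⅗) = 9/10 ≈ 0.90000)
v(Y) = -23/20 (v(Y) = 1/(-4 + 0) - 1*9/10 = 1/(-4) - 9/10 = -¼ - 9/10 = -23/20)
T = 99852 (T = -157*(-636) = 99852)
v(l)*T = -23/20*99852 = -574149/5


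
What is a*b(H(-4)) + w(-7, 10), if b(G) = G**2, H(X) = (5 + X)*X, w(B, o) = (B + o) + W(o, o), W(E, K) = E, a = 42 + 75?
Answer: 1885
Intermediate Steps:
a = 117
w(B, o) = B + 2*o (w(B, o) = (B + o) + o = B + 2*o)
H(X) = X*(5 + X)
a*b(H(-4)) + w(-7, 10) = 117*(-4*(5 - 4))**2 + (-7 + 2*10) = 117*(-4*1)**2 + (-7 + 20) = 117*(-4)**2 + 13 = 117*16 + 13 = 1872 + 13 = 1885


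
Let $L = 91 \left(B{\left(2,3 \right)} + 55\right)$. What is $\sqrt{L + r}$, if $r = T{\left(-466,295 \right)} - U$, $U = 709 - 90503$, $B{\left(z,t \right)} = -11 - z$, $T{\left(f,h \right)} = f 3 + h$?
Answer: $\sqrt{92513} \approx 304.16$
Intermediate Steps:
$T{\left(f,h \right)} = h + 3 f$ ($T{\left(f,h \right)} = 3 f + h = h + 3 f$)
$U = -89794$ ($U = 709 - 90503 = -89794$)
$L = 3822$ ($L = 91 \left(\left(-11 - 2\right) + 55\right) = 91 \left(-13 + 55\right) = 91 \cdot 42 = 3822$)
$r = 88691$ ($r = \left(295 + 3 \left(-466\right)\right) - -89794 = \left(295 - 1398\right) + 89794 = -1103 + 89794 = 88691$)
$\sqrt{L + r} = \sqrt{3822 + 88691} = \sqrt{92513}$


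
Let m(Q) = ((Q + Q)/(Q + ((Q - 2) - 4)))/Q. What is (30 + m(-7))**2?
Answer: 89401/100 ≈ 894.01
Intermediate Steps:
m(Q) = 2/(-6 + 2*Q) (m(Q) = ((2*Q)/(Q + ((-2 + Q) - 4)))/Q = ((2*Q)/(Q + (-6 + Q)))/Q = ((2*Q)/(-6 + 2*Q))/Q = (2*Q/(-6 + 2*Q))/Q = 2/(-6 + 2*Q))
(30 + m(-7))**2 = (30 + 1/(-3 - 7))**2 = (30 + 1/(-10))**2 = (30 - 1/10)**2 = (299/10)**2 = 89401/100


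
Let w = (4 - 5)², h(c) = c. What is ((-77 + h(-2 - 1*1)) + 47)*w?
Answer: -33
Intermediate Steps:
w = 1 (w = (-1)² = 1)
((-77 + h(-2 - 1*1)) + 47)*w = ((-77 + (-2 - 1*1)) + 47)*1 = ((-77 + (-2 - 1)) + 47)*1 = ((-77 - 3) + 47)*1 = (-80 + 47)*1 = -33*1 = -33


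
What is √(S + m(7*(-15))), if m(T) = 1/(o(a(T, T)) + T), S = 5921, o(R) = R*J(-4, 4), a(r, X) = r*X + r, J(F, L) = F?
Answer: 2*√315314009290/14595 ≈ 76.948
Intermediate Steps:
a(r, X) = r + X*r (a(r, X) = X*r + r = r + X*r)
o(R) = -4*R (o(R) = R*(-4) = -4*R)
m(T) = 1/(T - 4*T*(1 + T)) (m(T) = 1/(-4*T*(1 + T) + T) = 1/(T - 4*T*(1 + T)))
√(S + m(7*(-15))) = √(5921 + 1/(((7*(-15)))*(-3 - 28*(-15)))) = √(5921 + 1/((-105)*(-3 - 4*(-105)))) = √(5921 - 1/(105*(-3 + 420))) = √(5921 - 1/105/417) = √(5921 - 1/105*1/417) = √(5921 - 1/43785) = √(259250984/43785) = 2*√315314009290/14595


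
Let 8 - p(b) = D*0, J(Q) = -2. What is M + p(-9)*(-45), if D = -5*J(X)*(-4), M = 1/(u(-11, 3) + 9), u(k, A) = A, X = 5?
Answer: -4319/12 ≈ -359.92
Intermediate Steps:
M = 1/12 (M = 1/(3 + 9) = 1/12 ≈ 0.083333)
D = -40 (D = -5*(-2)*(-4) = 10*(-4) = -40)
p(b) = 8 (p(b) = 8 - (-40)*0 = 8 - 1*0 = 8 + 0 = 8)
M + p(-9)*(-45) = 1/12 + 8*(-45) = 1/12 - 360 = -4319/12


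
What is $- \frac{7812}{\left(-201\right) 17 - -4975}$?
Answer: $- \frac{3906}{779} \approx -5.0141$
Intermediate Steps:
$- \frac{7812}{\left(-201\right) 17 - -4975} = - \frac{7812}{-3417 + 4975} = - \frac{7812}{1558} = \left(-7812\right) \frac{1}{1558} = - \frac{3906}{779}$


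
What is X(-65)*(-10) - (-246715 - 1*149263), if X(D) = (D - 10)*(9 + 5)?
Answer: 406478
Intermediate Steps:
X(D) = -140 + 14*D (X(D) = (-10 + D)*14 = -140 + 14*D)
X(-65)*(-10) - (-246715 - 1*149263) = (-140 + 14*(-65))*(-10) - (-246715 - 1*149263) = (-140 - 910)*(-10) - (-246715 - 149263) = -1050*(-10) - 1*(-395978) = 10500 + 395978 = 406478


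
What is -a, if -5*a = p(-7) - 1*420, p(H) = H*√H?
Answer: -84 - 7*I*√7/5 ≈ -84.0 - 3.7041*I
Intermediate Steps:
p(H) = H^(3/2)
a = 84 + 7*I*√7/5 (a = -((-7)^(3/2) - 1*420)/5 = -(-7*I*√7 - 420)/5 = -(-420 - 7*I*√7)/5 = 84 + 7*I*√7/5 ≈ 84.0 + 3.7041*I)
-a = -(84 + 7*I*√7/5) = -84 - 7*I*√7/5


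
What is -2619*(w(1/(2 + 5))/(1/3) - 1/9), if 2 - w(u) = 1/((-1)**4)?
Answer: -7566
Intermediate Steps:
w(u) = 1 (w(u) = 2 - 1/((-1)**4) = 2 - 1/1 = 2 - 1*1 = 2 - 1 = 1)
-2619*(w(1/(2 + 5))/(1/3) - 1/9) = -2619*(1/1/3 - 1/9) = -2619*(1/(1/3) - 1*1/9) = -2619*(1*3 - 1/9) = -2619*(3 - 1/9) = -2619*26/9 = -7566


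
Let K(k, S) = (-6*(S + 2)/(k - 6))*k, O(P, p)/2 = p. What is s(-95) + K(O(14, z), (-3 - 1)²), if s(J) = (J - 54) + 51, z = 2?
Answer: 118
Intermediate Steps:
O(P, p) = 2*p
s(J) = -3 + J (s(J) = (-54 + J) + 51 = -3 + J)
K(k, S) = -6*k*(2 + S)/(-6 + k) (K(k, S) = (-6*(2 + S)/(-6 + k))*k = -6*k*(2 + S)/(-6 + k))
s(-95) + K(O(14, z), (-3 - 1)²) = (-3 - 95) - 6*2*2*(2 + (-3 - 1)²)/(-6 + 2*2) = -98 - 6*4*(2 + (-4)²)/(-6 + 4) = -98 - 6*4*(2 + 16)/(-2) = -98 - 6*4*(-½)*18 = -98 + 216 = 118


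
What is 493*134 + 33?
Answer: 66095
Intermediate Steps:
493*134 + 33 = 66062 + 33 = 66095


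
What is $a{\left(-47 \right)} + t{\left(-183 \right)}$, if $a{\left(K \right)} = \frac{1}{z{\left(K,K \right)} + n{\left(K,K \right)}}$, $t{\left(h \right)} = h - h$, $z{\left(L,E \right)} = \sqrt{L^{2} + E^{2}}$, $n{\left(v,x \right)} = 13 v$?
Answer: $- \frac{13}{7849} - \frac{\sqrt{2}}{7849} \approx -0.0018364$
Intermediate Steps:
$z{\left(L,E \right)} = \sqrt{E^{2} + L^{2}}$
$t{\left(h \right)} = 0$
$a{\left(K \right)} = \frac{1}{13 K + \sqrt{2} \sqrt{K^{2}}}$ ($a{\left(K \right)} = \frac{1}{\sqrt{K^{2} + K^{2}} + 13 K} = \frac{1}{\sqrt{2 K^{2}} + 13 K} = \frac{1}{\sqrt{2} \sqrt{K^{2}} + 13 K} = \frac{1}{13 K + \sqrt{2} \sqrt{K^{2}}}$)
$a{\left(-47 \right)} + t{\left(-183 \right)} = \frac{1}{13 \left(-47\right) + \sqrt{2} \sqrt{\left(-47\right)^{2}}} + 0 = \frac{1}{-611 + \sqrt{2} \sqrt{2209}} + 0 = \frac{1}{-611 + \sqrt{2} \cdot 47} + 0 = \frac{1}{-611 + 47 \sqrt{2}} + 0 = \frac{1}{-611 + 47 \sqrt{2}}$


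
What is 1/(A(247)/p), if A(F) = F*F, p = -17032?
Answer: -17032/61009 ≈ -0.27917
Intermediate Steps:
A(F) = F²
1/(A(247)/p) = 1/(247²/(-17032)) = 1/(61009*(-1/17032)) = 1/(-61009/17032) = -17032/61009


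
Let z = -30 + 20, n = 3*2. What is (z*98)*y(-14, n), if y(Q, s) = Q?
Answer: 13720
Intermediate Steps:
n = 6
z = -10
(z*98)*y(-14, n) = -10*98*(-14) = -980*(-14) = 13720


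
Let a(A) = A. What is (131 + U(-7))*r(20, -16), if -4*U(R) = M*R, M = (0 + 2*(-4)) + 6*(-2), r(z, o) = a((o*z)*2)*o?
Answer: 983040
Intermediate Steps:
r(z, o) = 2*z*o² (r(z, o) = ((o*z)*2)*o = (2*o*z)*o = 2*z*o²)
M = -20 (M = (0 - 8) - 12 = -8 - 12 = -20)
U(R) = 5*R (U(R) = -(-5)*R = 5*R)
(131 + U(-7))*r(20, -16) = (131 + 5*(-7))*(2*20*(-16)²) = (131 - 35)*(2*20*256) = 96*10240 = 983040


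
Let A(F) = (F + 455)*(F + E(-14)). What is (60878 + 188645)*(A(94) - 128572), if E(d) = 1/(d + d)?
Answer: -537871030231/28 ≈ -1.9210e+10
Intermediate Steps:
E(d) = 1/(2*d)
A(F) = (455 + F)*(-1/28 + F) (A(F) = (F + 455)*(F + (1/2)/(-14)) = (455 + F)*(F + (1/2)*(-1/14)) = (455 + F)*(F - 1/28) = (455 + F)*(-1/28 + F))
(60878 + 188645)*(A(94) - 128572) = (60878 + 188645)*((-65/4 + 94**2 + (12739/28)*94) - 128572) = 249523*((-65/4 + 8836 + 598733/14) - 128572) = 249523*(1444419/28 - 128572) = 249523*(-2155597/28) = -537871030231/28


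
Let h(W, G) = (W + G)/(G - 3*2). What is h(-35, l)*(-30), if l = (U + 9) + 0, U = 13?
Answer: 195/8 ≈ 24.375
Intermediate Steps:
l = 22 (l = (13 + 9) + 0 = 22 + 0 = 22)
h(W, G) = (G + W)/(-6 + G) (h(W, G) = (G + W)/(G - 6) = (G + W)/(-6 + G))
h(-35, l)*(-30) = ((22 - 35)/(-6 + 22))*(-30) = (-13/16)*(-30) = ((1/16)*(-13))*(-30) = -13/16*(-30) = 195/8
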